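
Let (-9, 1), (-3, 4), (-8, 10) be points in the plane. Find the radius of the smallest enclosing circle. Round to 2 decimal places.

Call the three points A, B, C in the order given.
Side lengths²: AB² = 45, AC² = 82, BC² = 61.
Since AC² = 82 < 61 + 45 = 106, the triangle is acute, so the smallest enclosing circle is the circumcircle.
Circumcentre = (-253/34, 183/34), r² = 12505/578.
r = √(12505/578) ≈ 4.65.

4.65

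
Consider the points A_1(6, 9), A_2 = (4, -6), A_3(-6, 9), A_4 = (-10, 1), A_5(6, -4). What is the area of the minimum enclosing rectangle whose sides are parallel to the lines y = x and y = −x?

300

In coordinates u = x + y, v = x − y the rectangle is axis-aligned; the map (x,y)→(u,v) scales areas by 2.
u-values: 15, -2, 3, -9, 2; range = 15 − (-9) = 24.
v-values: -3, 10, -15, -11, 10; range = 10 − (-15) = 25.
Area = (24 × 25) / 2 = 300.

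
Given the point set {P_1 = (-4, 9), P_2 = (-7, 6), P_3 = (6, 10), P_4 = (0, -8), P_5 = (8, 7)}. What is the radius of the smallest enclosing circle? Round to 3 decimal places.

9.618

The minimum enclosing circle is determined by three boundary points: P_2, P_3, P_4.
Their circumcentre is (1.5, 1.5) with r² = 92.5.
The farthest remaining point P_1 is at distance² 86.5 ≤ 92.5.
r = √(92.5) ≈ 9.618.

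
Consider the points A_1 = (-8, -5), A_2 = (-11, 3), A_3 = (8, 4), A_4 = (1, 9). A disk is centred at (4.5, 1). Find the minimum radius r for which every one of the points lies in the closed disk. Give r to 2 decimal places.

The required radius is the distance from (4.5, 1) to the farthest point.
Squared distances: 192.25, 244.25, 21.25, 76.25.
Maximum is 244.25, attained at A_2.
r = √(244.25) ≈ 15.63.

15.63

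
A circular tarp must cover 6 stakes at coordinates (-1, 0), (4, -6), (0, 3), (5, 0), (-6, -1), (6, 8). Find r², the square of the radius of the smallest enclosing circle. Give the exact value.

The minimum enclosing circle is determined by three boundary points: (4, -6), (-6, -1), (6, 8).
Their circumcentre is (1.5, 1.5) with r² = 62.5.
The farthest remaining point (5, 0) is at distance² 14.5 ≤ 62.5.

62.5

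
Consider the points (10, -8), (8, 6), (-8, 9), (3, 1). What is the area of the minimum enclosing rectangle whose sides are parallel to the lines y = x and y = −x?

In coordinates u = x + y, v = x − y the rectangle is axis-aligned; the map (x,y)→(u,v) scales areas by 2.
u-values: 2, 14, 1, 4; range = 14 − 1 = 13.
v-values: 18, 2, -17, 2; range = 18 − (-17) = 35.
Area = (13 × 35) / 2 = 227.5.

227.5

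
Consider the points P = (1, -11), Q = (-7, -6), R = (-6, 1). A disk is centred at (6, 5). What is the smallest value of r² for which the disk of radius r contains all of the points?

The required radius is the distance from (6, 5) to the farthest point.
Squared distances: 281, 290, 160.
Maximum is 290, attained at Q.

290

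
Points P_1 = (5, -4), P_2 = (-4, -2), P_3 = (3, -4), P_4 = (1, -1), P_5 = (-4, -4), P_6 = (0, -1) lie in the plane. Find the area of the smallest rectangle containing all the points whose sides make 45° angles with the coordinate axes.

In coordinates u = x + y, v = x − y the rectangle is axis-aligned; the map (x,y)→(u,v) scales areas by 2.
u-values: 1, -6, -1, 0, -8, -1; range = 1 − (-8) = 9.
v-values: 9, -2, 7, 2, 0, 1; range = 9 − (-2) = 11.
Area = (9 × 11) / 2 = 49.5.

49.5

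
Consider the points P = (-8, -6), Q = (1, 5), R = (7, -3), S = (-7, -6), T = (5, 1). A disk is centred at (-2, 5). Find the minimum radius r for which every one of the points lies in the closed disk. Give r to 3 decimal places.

The required radius is the distance from (-2, 5) to the farthest point.
Squared distances: 157, 9, 145, 146, 65.
Maximum is 157, attained at P.
r = √157 ≈ 12.530.

12.530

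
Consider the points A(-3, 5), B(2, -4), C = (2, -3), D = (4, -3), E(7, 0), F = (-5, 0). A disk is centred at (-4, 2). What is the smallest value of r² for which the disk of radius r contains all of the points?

125

The required radius is the distance from (-4, 2) to the farthest point.
Squared distances: 10, 72, 61, 89, 125, 5.
Maximum is 125, attained at E.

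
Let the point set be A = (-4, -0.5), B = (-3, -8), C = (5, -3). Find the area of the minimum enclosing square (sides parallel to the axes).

81

The bounding box has width 9 and height 7.5.
An axis-aligned square enclosing the set must have side ≥ max(width, height).
So the minimum side is max(9, 7.5) = 9.
Area = 9² = 81.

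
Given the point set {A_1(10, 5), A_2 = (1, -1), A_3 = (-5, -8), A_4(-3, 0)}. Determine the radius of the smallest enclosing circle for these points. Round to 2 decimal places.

The minimum enclosing circle of a finite set is fixed by two of the points (as a diameter) or three (as a circumcircle).
The farthest pair is A_1–A_3 with squared distance 394. The circle on this segment as diameter has centre (2.5, -1.5) and r² = 394/4 = 98.5.
Check A_2: distance² to centre = 2.5 ≤ 98.5, so it lies inside.
All remaining points lie in this disk, and no smaller disk contains both endpoints, so this is the minimum enclosing circle.
r = √(98.5) ≈ 9.92.

9.92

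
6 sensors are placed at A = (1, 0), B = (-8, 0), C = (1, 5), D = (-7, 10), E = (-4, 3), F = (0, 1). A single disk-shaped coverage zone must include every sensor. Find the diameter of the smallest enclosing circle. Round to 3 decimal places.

A smallest enclosing disk is always determined by at most three of the input points on its boundary.
The minimum enclosing circle is determined by three boundary points: A, B, D.
Their circumcentre is (-3.5, 4.6) with r² = 41.41.
The farthest remaining point F is at distance² 25.21 ≤ 41.41.
Diameter = 2r = 2√(41.41) ≈ 12.870.

12.870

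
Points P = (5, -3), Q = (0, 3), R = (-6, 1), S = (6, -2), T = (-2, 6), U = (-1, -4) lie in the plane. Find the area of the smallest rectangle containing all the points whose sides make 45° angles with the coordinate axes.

72

In coordinates u = x + y, v = x − y the rectangle is axis-aligned; the map (x,y)→(u,v) scales areas by 2.
u-values: 2, 3, -5, 4, 4, -5; range = 4 − (-5) = 9.
v-values: 8, -3, -7, 8, -8, 3; range = 8 − (-8) = 16.
Area = (9 × 16) / 2 = 72.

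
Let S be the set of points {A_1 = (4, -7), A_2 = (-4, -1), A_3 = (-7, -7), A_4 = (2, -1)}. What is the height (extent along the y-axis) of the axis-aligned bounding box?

6

max y = -1, min y = -7, so height = 6.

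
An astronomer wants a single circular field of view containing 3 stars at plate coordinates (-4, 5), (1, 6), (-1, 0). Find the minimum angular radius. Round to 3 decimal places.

Call the three points A, B, C in the order given.
Side lengths²: AB² = 26, AC² = 34, BC² = 40.
Since BC² = 40 < 34 + 26 = 60, the triangle is acute, so the smallest enclosing circle is the circumcircle.
Circumcentre = (-15/14, 47/14), r² = 1105/98.
r = √(1105/98) ≈ 3.358.

3.358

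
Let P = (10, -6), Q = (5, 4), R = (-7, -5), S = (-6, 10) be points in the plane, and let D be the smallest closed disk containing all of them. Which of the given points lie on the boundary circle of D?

P, R, S

The minimum enclosing circle is determined by three boundary points: P, R, S.
Their circumcentre is (1.9375, 1.9375) with r² = 128.0078125.
The farthest remaining point Q is at distance² 13.6328125 ≤ 128.0078125.
The points at distance exactly r from the centre are P, R, S — 3 points.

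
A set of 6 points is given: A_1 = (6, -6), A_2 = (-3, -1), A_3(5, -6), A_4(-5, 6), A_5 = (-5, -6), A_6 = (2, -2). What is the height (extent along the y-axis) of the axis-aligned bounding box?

12

max y = 6, min y = -6, so height = 12.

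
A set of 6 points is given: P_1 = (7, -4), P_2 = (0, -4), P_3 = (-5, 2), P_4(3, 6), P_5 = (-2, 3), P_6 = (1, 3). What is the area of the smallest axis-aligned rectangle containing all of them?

x ranges over [-5, 7], width 12.
y ranges over [-4, 6], height 10.
Area = 12 × 10 = 120.

120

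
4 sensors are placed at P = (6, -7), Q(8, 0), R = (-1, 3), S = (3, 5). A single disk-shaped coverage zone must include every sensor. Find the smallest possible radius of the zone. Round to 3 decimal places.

6.252

By Welzl's lemma the MEC is supported by two points (diametrically opposite) or three points (on a circumcircle).
The minimum enclosing circle is determined by three boundary points: P, R, S.
Their circumcentre is (65/18, -11/9) with r² = 12665/324.
The farthest remaining point Q is at distance² 6725/324 ≤ 12665/324.
r = √(12665/324) ≈ 6.252.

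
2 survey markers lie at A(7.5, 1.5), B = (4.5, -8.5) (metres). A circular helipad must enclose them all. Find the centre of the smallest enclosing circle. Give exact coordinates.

The smallest circle enclosing two points has them as diameter endpoints.
Centre = midpoint = (6, -3.5); r² = |AB|²/4 = 109/4 = 27.25.
Centre = (6, -3.5).

(6, -3.5)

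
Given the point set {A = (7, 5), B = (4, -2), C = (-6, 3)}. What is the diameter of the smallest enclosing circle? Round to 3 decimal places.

Side lengths²: AB² = 58, AC² = 173, BC² = 125.
Since AC² = 173 < 125 + 58 = 183, the triangle is acute, so the smallest enclosing circle is the circumcircle.
Circumcentre = (19/34, 123/34), r² = 25085/578.
Diameter = 2r = 2√(25085/578) ≈ 13.176.

13.176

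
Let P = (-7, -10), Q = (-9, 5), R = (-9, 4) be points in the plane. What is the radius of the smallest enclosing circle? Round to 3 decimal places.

7.566

Side lengths²: PQ² = 229, PR² = 200, QR² = 1.
Since PQ² = 229 ≥ 200 + 1 = 201, the angle opposite PQ is not acute, so the smallest enclosing circle has PQ as diameter.
Centre = midpoint of PQ = (-8, -2.5), r² = 229/4 = 57.25.
r = √(57.25) ≈ 7.566.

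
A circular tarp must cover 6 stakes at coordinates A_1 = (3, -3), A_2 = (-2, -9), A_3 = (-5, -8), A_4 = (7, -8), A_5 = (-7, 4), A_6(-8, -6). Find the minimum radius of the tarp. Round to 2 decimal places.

A smallest enclosing disk is always determined by at most three of the input points on its boundary.
The farthest pair is A_4–A_5 with squared distance 340. The circle on this segment as diameter has centre (0, -2) and r² = 340/4 = 85.
Check A_1: distance² to centre = 10 ≤ 85, so it lies inside.
All remaining points lie in this disk, and no smaller disk contains both endpoints, so this is the minimum enclosing circle.
r = √85 ≈ 9.22.

9.22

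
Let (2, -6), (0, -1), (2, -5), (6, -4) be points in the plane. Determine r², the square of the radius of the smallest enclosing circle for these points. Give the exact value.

11.328125

The minimum enclosing circle of a finite set is fixed by two of the points (as a diameter) or three (as a circumcircle).
The minimum enclosing circle is determined by three boundary points: (2, -6), (0, -1), (6, -4).
Their circumcentre is (2.875, -2.75) with r² = 11.328125.
The farthest remaining point (2, -5) is at distance² 5.828125 ≤ 11.328125.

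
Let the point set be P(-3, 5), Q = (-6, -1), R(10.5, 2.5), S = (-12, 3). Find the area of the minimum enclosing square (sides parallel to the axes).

506.25

The bounding box has width 22.5 and height 6.
An axis-aligned square enclosing the set must have side ≥ max(width, height).
So the minimum side is max(22.5, 6) = 22.5.
Area = 22.5² = 506.25.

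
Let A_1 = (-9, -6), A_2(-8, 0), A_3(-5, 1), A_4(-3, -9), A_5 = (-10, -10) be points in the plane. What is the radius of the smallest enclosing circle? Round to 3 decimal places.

6.051

By Welzl's lemma the MEC is supported by two points (diametrically opposite) or three points (on a circumcircle).
The minimum enclosing circle is determined by three boundary points: A_3, A_4, A_5.
Their circumcentre is (-259/36, -167/36) with r² = 23725/648.
The farthest remaining point A_2 is at distance² 14365/648 ≤ 23725/648.
r = √(23725/648) ≈ 6.051.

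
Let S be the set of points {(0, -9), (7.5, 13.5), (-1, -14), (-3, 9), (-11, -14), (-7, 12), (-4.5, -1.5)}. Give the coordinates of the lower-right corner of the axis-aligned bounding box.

(7.5, -14)

x-range [-11, 7.5], y-range [-14, 13.5].
The lower-right corner is (7.5, -14).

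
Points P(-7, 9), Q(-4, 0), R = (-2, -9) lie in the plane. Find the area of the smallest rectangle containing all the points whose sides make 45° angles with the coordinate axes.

149.5

In coordinates u = x + y, v = x − y the rectangle is axis-aligned; the map (x,y)→(u,v) scales areas by 2.
u-values: 2, -4, -11; range = 2 − (-11) = 13.
v-values: -16, -4, 7; range = 7 − (-16) = 23.
Area = (13 × 23) / 2 = 149.5.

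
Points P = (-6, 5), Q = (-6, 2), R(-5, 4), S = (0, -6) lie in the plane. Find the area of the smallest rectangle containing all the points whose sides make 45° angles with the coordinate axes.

In coordinates u = x + y, v = x − y the rectangle is axis-aligned; the map (x,y)→(u,v) scales areas by 2.
u-values: -1, -4, -1, -6; range = -1 − (-6) = 5.
v-values: -11, -8, -9, 6; range = 6 − (-11) = 17.
Area = (5 × 17) / 2 = 42.5.

42.5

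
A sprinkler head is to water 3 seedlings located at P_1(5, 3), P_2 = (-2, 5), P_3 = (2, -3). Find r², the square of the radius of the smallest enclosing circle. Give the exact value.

Side lengths²: P_1P_2² = 53, P_1P_3² = 45, P_2P_3² = 80.
Since P_2P_3² = 80 < 53 + 45 = 98, the triangle is acute, so the smallest enclosing circle is the circumcircle.
Circumcentre = (0.75, 1.375), r² = 20.703125.

20.703125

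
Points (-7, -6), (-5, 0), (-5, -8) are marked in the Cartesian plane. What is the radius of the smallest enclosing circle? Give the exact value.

4

Call the three points A, B, C in the order given.
Side lengths²: AB² = 40, AC² = 8, BC² = 64.
Since BC² = 64 ≥ 40 + 8 = 48, the angle opposite BC is not acute, so the smallest enclosing circle has BC as diameter.
Centre = midpoint of BC = (-5, -4), r² = 64/4 = 16.
r = √16 = 4.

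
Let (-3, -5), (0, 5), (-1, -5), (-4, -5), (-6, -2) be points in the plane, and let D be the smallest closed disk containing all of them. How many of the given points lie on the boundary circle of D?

The minimum enclosing circle of a finite set is fixed by two of the points (as a diameter) or three (as a circumcircle).
The farthest pair is (0, 5)–(-4, -5) with squared distance 116. The circle on this segment as diameter has centre (-2, 0) and r² = 116/4 = 29.
Check (-3, -5): distance² to centre = 26 ≤ 29, so it lies inside.
All remaining points lie in this disk, and no smaller disk contains both endpoints, so this is the minimum enclosing circle.
The points at distance exactly r from the centre are (0, 5), (-4, -5) — 2 points.

2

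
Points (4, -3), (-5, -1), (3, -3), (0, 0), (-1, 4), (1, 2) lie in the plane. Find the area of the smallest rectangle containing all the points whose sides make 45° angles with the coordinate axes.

54

In coordinates u = x + y, v = x − y the rectangle is axis-aligned; the map (x,y)→(u,v) scales areas by 2.
u-values: 1, -6, 0, 0, 3, 3; range = 3 − (-6) = 9.
v-values: 7, -4, 6, 0, -5, -1; range = 7 − (-5) = 12.
Area = (9 × 12) / 2 = 54.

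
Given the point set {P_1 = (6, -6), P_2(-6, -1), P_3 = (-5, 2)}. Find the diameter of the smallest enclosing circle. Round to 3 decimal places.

13.601

Side lengths²: P_1P_2² = 169, P_1P_3² = 185, P_2P_3² = 10.
Since P_1P_3² = 185 ≥ 169 + 10 = 179, the angle opposite P_1P_3 is not acute, so the smallest enclosing circle has P_1P_3 as diameter.
Centre = midpoint of P_1P_3 = (0.5, -2), r² = 185/4 = 46.25.
Diameter = 2r = 2√(46.25) ≈ 13.601.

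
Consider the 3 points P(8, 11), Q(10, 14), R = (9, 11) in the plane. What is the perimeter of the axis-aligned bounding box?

10

Width = max x − min x = 10 − 8 = 2.
Height = max y − min y = 14 − 11 = 3.
Perimeter = 2(2 + 3) = 10.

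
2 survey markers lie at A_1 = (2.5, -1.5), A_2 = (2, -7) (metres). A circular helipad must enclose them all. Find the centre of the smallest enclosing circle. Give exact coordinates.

The smallest circle enclosing two points has them as diameter endpoints.
Centre = midpoint = (2.25, -4.25); r² = |A_1A_2|²/4 = 30.5/4 = 7.625.
Centre = (2.25, -4.25).

(2.25, -4.25)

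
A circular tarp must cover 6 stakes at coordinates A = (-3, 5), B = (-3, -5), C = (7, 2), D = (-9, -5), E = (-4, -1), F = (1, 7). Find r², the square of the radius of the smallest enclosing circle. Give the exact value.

A smallest enclosing disk is always determined by at most three of the input points on its boundary.
The farthest pair is C–D with squared distance 305. The circle on this segment as diameter has centre (-1, -1.5) and r² = 305/4 = 76.25.
Check A: distance² to centre = 46.25 ≤ 76.25, so it lies inside.
All remaining points lie in this disk, and no smaller disk contains both endpoints, so this is the minimum enclosing circle.

76.25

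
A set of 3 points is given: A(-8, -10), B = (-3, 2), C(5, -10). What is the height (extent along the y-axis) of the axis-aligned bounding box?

max y = 2, min y = -10, so height = 12.

12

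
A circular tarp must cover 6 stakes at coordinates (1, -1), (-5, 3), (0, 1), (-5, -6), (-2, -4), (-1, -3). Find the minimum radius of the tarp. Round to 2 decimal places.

The minimum enclosing circle of a finite set is fixed by two of the points (as a diameter) or three (as a circumcircle).
The minimum enclosing circle is determined by three boundary points: (1, -1), (-5, 3), (-5, -6).
Their circumcentre is (-11/3, -1.5) with r² = 793/36.
The farthest remaining point (0, 1) is at distance² 709/36 ≤ 793/36.
r = √(793/36) ≈ 4.69.

4.69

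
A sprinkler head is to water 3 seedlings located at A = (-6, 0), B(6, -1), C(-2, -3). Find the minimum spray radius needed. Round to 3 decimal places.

Side lengths²: AB² = 145, AC² = 25, BC² = 68.
Since AB² = 145 ≥ 68 + 25 = 93, the angle opposite AB is not acute, so the smallest enclosing circle has AB as diameter.
Centre = midpoint of AB = (0, -0.5), r² = 145/4 = 36.25.
r = √(36.25) ≈ 6.021.

6.021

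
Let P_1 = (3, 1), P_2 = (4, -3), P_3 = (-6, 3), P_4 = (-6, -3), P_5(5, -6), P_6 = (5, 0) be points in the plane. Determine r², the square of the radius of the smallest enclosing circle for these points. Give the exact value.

The minimum enclosing circle of a finite set is fixed by two of the points (as a diameter) or three (as a circumcircle).
The farthest pair is P_3–P_5 with squared distance 202. The circle on this segment as diameter has centre (-0.5, -1.5) and r² = 202/4 = 50.5.
Check P_1: distance² to centre = 18.5 ≤ 50.5, so it lies inside.
All remaining points lie in this disk, and no smaller disk contains both endpoints, so this is the minimum enclosing circle.

50.5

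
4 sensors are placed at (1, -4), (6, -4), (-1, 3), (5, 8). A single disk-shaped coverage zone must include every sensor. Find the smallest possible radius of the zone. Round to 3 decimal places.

6.346

A smallest enclosing disk is always determined by at most three of the input points on its boundary.
The minimum enclosing circle is determined by three boundary points: (1, -4), (6, -4), (5, 8).
Their circumcentre is (3.5, 11/6) with r² = 725/18.
The farthest remaining point (-1, 3) is at distance² 389/18 ≤ 725/18.
r = √(725/18) ≈ 6.346.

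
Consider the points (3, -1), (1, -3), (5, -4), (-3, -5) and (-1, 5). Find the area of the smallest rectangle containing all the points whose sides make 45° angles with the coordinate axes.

In coordinates u = x + y, v = x − y the rectangle is axis-aligned; the map (x,y)→(u,v) scales areas by 2.
u-values: 2, -2, 1, -8, 4; range = 4 − (-8) = 12.
v-values: 4, 4, 9, 2, -6; range = 9 − (-6) = 15.
Area = (12 × 15) / 2 = 90.

90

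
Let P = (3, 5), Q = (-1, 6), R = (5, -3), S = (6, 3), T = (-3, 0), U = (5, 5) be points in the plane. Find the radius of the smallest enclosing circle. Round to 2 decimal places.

By Welzl's lemma the MEC is supported by two points (diametrically opposite) or three points (on a circumcircle).
The farthest pair is Q–R with squared distance 117. The circle on this segment as diameter has centre (2, 1.5) and r² = 117/4 = 29.25.
Check P: distance² to centre = 13.25 ≤ 29.25, so it lies inside.
All remaining points lie in this disk, and no smaller disk contains both endpoints, so this is the minimum enclosing circle.
r = √(29.25) ≈ 5.41.

5.41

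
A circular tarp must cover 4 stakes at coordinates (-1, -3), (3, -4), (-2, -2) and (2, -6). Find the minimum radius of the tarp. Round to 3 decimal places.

A smallest enclosing disk is always determined by at most three of the input points on its boundary.
The minimum enclosing circle is determined by three boundary points: (3, -4), (-2, -2), (2, -6).
Their circumcentre is (1/6, -23/6) with r² = 145/18.
The farthest remaining point (-1, -3) is at distance² 37/18 ≤ 145/18.
r = √(145/18) ≈ 2.838.

2.838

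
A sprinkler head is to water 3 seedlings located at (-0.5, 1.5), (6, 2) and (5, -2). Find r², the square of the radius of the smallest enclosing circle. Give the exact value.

425/36

Call the three points A, B, C in the order given.
Side lengths²: AB² = 42.5, AC² = 42.5, BC² = 17.
Since AC² = 42.5 < 42.5 + 17 = 59.5, the triangle is acute, so the smallest enclosing circle is the circumcircle.
Circumcentre = (17/6, 2/3), r² = 425/36.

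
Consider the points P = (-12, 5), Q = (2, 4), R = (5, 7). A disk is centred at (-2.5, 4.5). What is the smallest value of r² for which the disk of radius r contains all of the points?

The required radius is the distance from (-2.5, 4.5) to the farthest point.
Squared distances: 90.5, 20.5, 62.5.
Maximum is 90.5, attained at P.

90.5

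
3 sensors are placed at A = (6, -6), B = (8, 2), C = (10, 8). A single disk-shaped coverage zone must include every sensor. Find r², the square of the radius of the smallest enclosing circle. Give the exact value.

Side lengths²: AB² = 68, AC² = 212, BC² = 40.
Since AC² = 212 ≥ 68 + 40 = 108, the angle opposite AC is not acute, so the smallest enclosing circle has AC as diameter.
Centre = midpoint of AC = (8, 1), r² = 212/4 = 53.

53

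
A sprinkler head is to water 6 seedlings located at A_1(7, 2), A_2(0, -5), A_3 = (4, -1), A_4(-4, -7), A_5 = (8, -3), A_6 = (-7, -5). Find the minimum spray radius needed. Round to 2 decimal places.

A smallest enclosing disk is always determined by at most three of the input points on its boundary.
The minimum enclosing circle is determined by three boundary points: A_1, A_5, A_6.
Their circumcentre is (5/22, -43/22) with r² = 14885/242.
The farthest remaining point A_4 is at distance² 10485/242 ≤ 14885/242.
r = √(14885/242) ≈ 7.84.

7.84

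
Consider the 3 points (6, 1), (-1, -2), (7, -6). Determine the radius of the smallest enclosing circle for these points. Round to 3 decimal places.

Call the three points A, B, C in the order given.
Side lengths²: AB² = 58, AC² = 50, BC² = 80.
Since BC² = 80 < 58 + 50 = 108, the triangle is acute, so the smallest enclosing circle is the circumcircle.
Circumcentre = (46/13, -38/13), r² = 3625/169.
r = √(3625/169) ≈ 4.631.

4.631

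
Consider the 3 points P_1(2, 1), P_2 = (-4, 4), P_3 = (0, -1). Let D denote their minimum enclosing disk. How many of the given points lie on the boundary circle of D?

3

Side lengths²: P_1P_2² = 45, P_1P_3² = 8, P_2P_3² = 41.
Since P_1P_2² = 45 < 41 + 8 = 49, the triangle is acute, so the smallest enclosing circle is the circumcircle.
Circumcentre = (-7/6, 13/6), r² = 205/18.
The points at distance exactly r from the centre are P_1, P_2, P_3 — 3 points.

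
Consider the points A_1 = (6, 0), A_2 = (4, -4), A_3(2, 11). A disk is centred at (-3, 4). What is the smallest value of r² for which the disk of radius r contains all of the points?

The required radius is the distance from (-3, 4) to the farthest point.
Squared distances: 97, 113, 74.
Maximum is 113, attained at A_2.

113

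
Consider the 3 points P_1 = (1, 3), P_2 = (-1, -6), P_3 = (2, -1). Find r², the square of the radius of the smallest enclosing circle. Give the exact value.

21.25

Side lengths²: P_1P_2² = 85, P_1P_3² = 17, P_2P_3² = 34.
Since P_1P_2² = 85 ≥ 34 + 17 = 51, the angle opposite P_1P_2 is not acute, so the smallest enclosing circle has P_1P_2 as diameter.
Centre = midpoint of P_1P_2 = (0, -1.5), r² = 85/4 = 21.25.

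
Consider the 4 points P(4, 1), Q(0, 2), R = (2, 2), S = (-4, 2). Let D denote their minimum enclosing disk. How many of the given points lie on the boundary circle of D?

The farthest pair is P–S with squared distance 65. The circle on this segment as diameter has centre (0, 1.5) and r² = 65/4 = 16.25.
Check Q: distance² to centre = 0.25 ≤ 16.25, so it lies inside.
All remaining points lie in this disk, and no smaller disk contains both endpoints, so this is the minimum enclosing circle.
The points at distance exactly r from the centre are P, S — 2 points.

2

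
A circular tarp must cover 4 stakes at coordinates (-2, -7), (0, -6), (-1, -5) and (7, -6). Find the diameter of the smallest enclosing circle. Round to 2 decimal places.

9.06

By Welzl's lemma the MEC is supported by two points (diametrically opposite) or three points (on a circumcircle).
The farthest pair is (-2, -7)–(7, -6) with squared distance 82. The circle on this segment as diameter has centre (2.5, -6.5) and r² = 82/4 = 20.5.
Check (0, -6): distance² to centre = 6.5 ≤ 20.5, so it lies inside.
All remaining points lie in this disk, and no smaller disk contains both endpoints, so this is the minimum enclosing circle.
Diameter = 2r = 2√(20.5) ≈ 9.06.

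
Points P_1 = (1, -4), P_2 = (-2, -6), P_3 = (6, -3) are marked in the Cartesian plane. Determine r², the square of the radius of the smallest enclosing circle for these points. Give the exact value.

18.25

Side lengths²: P_1P_2² = 13, P_1P_3² = 26, P_2P_3² = 73.
Since P_2P_3² = 73 ≥ 26 + 13 = 39, the angle opposite P_2P_3 is not acute, so the smallest enclosing circle has P_2P_3 as diameter.
Centre = midpoint of P_2P_3 = (2, -4.5), r² = 73/4 = 18.25.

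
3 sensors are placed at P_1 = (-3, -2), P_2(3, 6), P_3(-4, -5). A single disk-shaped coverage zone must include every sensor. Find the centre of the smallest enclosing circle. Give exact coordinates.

Side lengths²: P_1P_2² = 100, P_1P_3² = 10, P_2P_3² = 170.
Since P_2P_3² = 170 ≥ 100 + 10 = 110, the angle opposite P_2P_3 is not acute, so the smallest enclosing circle has P_2P_3 as diameter.
Centre = midpoint of P_2P_3 = (-0.5, 0.5), r² = 170/4 = 42.5.
Centre = (-0.5, 0.5).

(-0.5, 0.5)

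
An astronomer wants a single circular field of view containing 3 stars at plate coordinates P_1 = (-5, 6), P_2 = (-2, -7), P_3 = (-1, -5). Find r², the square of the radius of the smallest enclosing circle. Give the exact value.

44.5

Side lengths²: P_1P_2² = 178, P_1P_3² = 137, P_2P_3² = 5.
Since P_1P_2² = 178 ≥ 137 + 5 = 142, the angle opposite P_1P_2 is not acute, so the smallest enclosing circle has P_1P_2 as diameter.
Centre = midpoint of P_1P_2 = (-3.5, -0.5), r² = 178/4 = 44.5.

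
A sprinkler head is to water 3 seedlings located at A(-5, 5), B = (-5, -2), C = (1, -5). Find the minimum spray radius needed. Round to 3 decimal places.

Side lengths²: AB² = 49, AC² = 136, BC² = 45.
Since AC² = 136 ≥ 49 + 45 = 94, the angle opposite AC is not acute, so the smallest enclosing circle has AC as diameter.
Centre = midpoint of AC = (-2, 0), r² = 136/4 = 34.
r = √34 ≈ 5.831.

5.831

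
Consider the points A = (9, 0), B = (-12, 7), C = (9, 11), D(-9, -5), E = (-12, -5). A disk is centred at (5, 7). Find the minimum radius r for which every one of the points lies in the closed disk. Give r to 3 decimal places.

20.809

The required radius is the distance from (5, 7) to the farthest point.
Squared distances: 65, 289, 32, 340, 433.
Maximum is 433, attained at E.
r = √433 ≈ 20.809.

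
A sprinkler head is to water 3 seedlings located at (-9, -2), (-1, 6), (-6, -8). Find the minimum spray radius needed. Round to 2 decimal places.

Call the three points A, B, C in the order given.
Side lengths²: AB² = 128, AC² = 45, BC² = 221.
Since BC² = 221 ≥ 128 + 45 = 173, the angle opposite BC is not acute, so the smallest enclosing circle has BC as diameter.
Centre = midpoint of BC = (-3.5, -1), r² = 221/4 = 55.25.
r = √(55.25) ≈ 7.43.

7.43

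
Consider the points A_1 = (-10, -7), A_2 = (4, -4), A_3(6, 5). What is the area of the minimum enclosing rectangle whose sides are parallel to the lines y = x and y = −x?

In coordinates u = x + y, v = x − y the rectangle is axis-aligned; the map (x,y)→(u,v) scales areas by 2.
u-values: -17, 0, 11; range = 11 − (-17) = 28.
v-values: -3, 8, 1; range = 8 − (-3) = 11.
Area = (28 × 11) / 2 = 154.

154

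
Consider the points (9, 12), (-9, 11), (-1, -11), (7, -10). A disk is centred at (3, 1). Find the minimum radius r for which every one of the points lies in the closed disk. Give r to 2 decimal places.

The required radius is the distance from (3, 1) to the farthest point.
Squared distances: 157, 244, 160, 137.
Maximum is 244, attained at (-9, 11).
r = √244 ≈ 15.62.

15.62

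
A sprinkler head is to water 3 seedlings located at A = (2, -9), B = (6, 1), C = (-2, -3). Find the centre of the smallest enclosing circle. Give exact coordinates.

(3.375, -3.75)

Side lengths²: AB² = 116, AC² = 52, BC² = 80.
Since AB² = 116 < 80 + 52 = 132, the triangle is acute, so the smallest enclosing circle is the circumcircle.
Circumcentre = (3.375, -3.75), r² = 29.453125.
Centre = (3.375, -3.75).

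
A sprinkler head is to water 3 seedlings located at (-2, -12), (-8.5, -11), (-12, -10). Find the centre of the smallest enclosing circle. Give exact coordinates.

Call the three points A, B, C in the order given.
Side lengths²: AB² = 43.25, AC² = 104, BC² = 13.25.
Since AC² = 104 ≥ 43.25 + 13.25 = 56.5, the angle opposite AC is not acute, so the smallest enclosing circle has AC as diameter.
Centre = midpoint of AC = (-7, -11), r² = 104/4 = 26.
Centre = (-7, -11).

(-7, -11)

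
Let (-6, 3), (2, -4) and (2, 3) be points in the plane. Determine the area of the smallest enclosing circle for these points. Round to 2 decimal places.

Call the three points A, B, C in the order given.
Side lengths²: AB² = 113, AC² = 64, BC² = 49.
Since AB² = 113 ≥ 64 + 49 = 113, the angle opposite AB is not acute, so the smallest enclosing circle has AB as diameter.
Centre = midpoint of AB = (-2, -0.5), r² = 113/4 = 28.25.
Area = π·r² = π·28.25 ≈ 88.75.

88.75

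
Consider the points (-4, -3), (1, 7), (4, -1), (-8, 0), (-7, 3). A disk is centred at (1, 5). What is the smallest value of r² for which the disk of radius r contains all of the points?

106

The required radius is the distance from (1, 5) to the farthest point.
Squared distances: 89, 4, 45, 106, 68.
Maximum is 106, attained at (-8, 0).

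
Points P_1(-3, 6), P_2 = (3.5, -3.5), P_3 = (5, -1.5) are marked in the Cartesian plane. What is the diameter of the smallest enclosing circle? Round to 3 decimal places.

11.511

Side lengths²: P_1P_2² = 132.5, P_1P_3² = 120.25, P_2P_3² = 6.25.
Since P_1P_2² = 132.5 ≥ 120.25 + 6.25 = 126.5, the angle opposite P_1P_2 is not acute, so the smallest enclosing circle has P_1P_2 as diameter.
Centre = midpoint of P_1P_2 = (0.25, 1.25), r² = 132.5/4 = 33.125.
Diameter = 2r = 2√(33.125) ≈ 11.511.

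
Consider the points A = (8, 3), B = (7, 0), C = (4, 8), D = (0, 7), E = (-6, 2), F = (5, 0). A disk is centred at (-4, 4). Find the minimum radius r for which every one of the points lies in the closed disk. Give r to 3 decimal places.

The required radius is the distance from (-4, 4) to the farthest point.
Squared distances: 145, 137, 80, 25, 8, 97.
Maximum is 145, attained at A.
r = √145 ≈ 12.042.

12.042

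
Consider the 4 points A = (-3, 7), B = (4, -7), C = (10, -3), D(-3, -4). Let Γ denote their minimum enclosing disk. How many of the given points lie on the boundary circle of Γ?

3

The minimum enclosing circle is determined by three boundary points: A, B, C.
Their circumcentre is (2.875, 1.1875) with r² = 68.30078125.
The farthest remaining point D is at distance² 61.42578125 ≤ 68.30078125.
The points at distance exactly r from the centre are A, B, C — 3 points.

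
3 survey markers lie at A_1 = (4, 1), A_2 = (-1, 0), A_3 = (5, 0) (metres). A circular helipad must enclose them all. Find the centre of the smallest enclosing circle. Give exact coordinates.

Side lengths²: A_1A_2² = 26, A_1A_3² = 2, A_2A_3² = 36.
Since A_2A_3² = 36 ≥ 26 + 2 = 28, the angle opposite A_2A_3 is not acute, so the smallest enclosing circle has A_2A_3 as diameter.
Centre = midpoint of A_2A_3 = (2, 0), r² = 36/4 = 9.
Centre = (2, 0).

(2, 0)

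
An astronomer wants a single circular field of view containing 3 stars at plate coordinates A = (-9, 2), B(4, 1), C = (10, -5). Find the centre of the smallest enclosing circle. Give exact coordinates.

(0.5, -1.5)

Side lengths²: AB² = 170, AC² = 410, BC² = 72.
Since AC² = 410 ≥ 170 + 72 = 242, the angle opposite AC is not acute, so the smallest enclosing circle has AC as diameter.
Centre = midpoint of AC = (0.5, -1.5), r² = 410/4 = 102.5.
Centre = (0.5, -1.5).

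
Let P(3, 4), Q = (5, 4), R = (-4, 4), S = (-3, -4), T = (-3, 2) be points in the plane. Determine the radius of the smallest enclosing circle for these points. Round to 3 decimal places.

The minimum enclosing circle is determined by three boundary points: Q, R, S.
Their circumcentre is (0.5, 0.5) with r² = 32.5.
The farthest remaining point P is at distance² 18.5 ≤ 32.5.
r = √(32.5) ≈ 5.701.

5.701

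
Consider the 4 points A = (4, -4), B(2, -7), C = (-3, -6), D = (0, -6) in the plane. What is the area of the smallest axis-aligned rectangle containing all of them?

21

x ranges over [-3, 4], width 7.
y ranges over [-7, -4], height 3.
Area = 7 × 3 = 21.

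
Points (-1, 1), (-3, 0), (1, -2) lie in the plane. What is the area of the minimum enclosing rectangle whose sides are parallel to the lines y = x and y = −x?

9

In coordinates u = x + y, v = x − y the rectangle is axis-aligned; the map (x,y)→(u,v) scales areas by 2.
u-values: 0, -3, -1; range = 0 − (-3) = 3.
v-values: -2, -3, 3; range = 3 − (-3) = 6.
Area = (3 × 6) / 2 = 9.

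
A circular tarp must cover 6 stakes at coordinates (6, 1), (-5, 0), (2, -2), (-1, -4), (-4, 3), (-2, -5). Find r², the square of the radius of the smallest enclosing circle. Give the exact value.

By Welzl's lemma the MEC is supported by two points (diametrically opposite) or three points (on a circumcircle).
The minimum enclosing circle is determined by three boundary points: (6, 1), (-5, 0), (-2, -5).
Their circumcentre is (16/29, -2/29) with r² = 25925/841.
The farthest remaining point (-4, 3) is at distance² 25345/841 ≤ 25925/841.

25925/841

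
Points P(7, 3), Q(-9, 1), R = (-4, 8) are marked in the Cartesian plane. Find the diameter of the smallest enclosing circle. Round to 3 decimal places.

16.125

Side lengths²: PQ² = 260, PR² = 146, QR² = 74.
Since PQ² = 260 ≥ 146 + 74 = 220, the angle opposite PQ is not acute, so the smallest enclosing circle has PQ as diameter.
Centre = midpoint of PQ = (-1, 2), r² = 260/4 = 65.
Diameter = 2r = 2√65 ≈ 16.125.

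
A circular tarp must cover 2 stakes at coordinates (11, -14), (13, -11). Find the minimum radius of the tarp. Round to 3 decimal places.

The smallest circle enclosing two points has them as diameter endpoints.
Centre = midpoint = (12, -12.5); r² = |(11, -14)−(13, -11)|²/4 = 13/4 = 3.25.
r = √(3.25) ≈ 1.803.

1.803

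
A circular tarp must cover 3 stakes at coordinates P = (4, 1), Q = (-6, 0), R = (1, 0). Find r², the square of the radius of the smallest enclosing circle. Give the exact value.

Side lengths²: PQ² = 101, PR² = 10, QR² = 49.
Since PQ² = 101 ≥ 49 + 10 = 59, the angle opposite PQ is not acute, so the smallest enclosing circle has PQ as diameter.
Centre = midpoint of PQ = (-1, 0.5), r² = 101/4 = 25.25.

25.25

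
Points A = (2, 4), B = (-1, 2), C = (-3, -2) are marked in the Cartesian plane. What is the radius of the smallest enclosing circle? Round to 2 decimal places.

Side lengths²: AB² = 13, AC² = 61, BC² = 20.
Since AC² = 61 ≥ 20 + 13 = 33, the angle opposite AC is not acute, so the smallest enclosing circle has AC as diameter.
Centre = midpoint of AC = (-0.5, 1), r² = 61/4 = 15.25.
r = √(15.25) ≈ 3.91.

3.91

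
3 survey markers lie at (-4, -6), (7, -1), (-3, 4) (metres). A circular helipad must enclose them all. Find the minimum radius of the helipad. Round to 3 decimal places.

Call the three points A, B, C in the order given.
Side lengths²: AB² = 146, AC² = 101, BC² = 125.
Since AB² = 146 < 125 + 101 = 226, the triangle is acute, so the smallest enclosing circle is the circumcircle.
Circumcentre = (23/42, -59/42), r² = 36865/882.
r = √(36865/882) ≈ 6.465.

6.465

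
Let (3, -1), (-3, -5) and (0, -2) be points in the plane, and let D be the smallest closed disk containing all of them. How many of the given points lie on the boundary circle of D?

2

Call the three points A, B, C in the order given.
Side lengths²: AB² = 52, AC² = 10, BC² = 18.
Since AB² = 52 ≥ 18 + 10 = 28, the angle opposite AB is not acute, so the smallest enclosing circle has AB as diameter.
Centre = midpoint of AB = (0, -3), r² = 52/4 = 13.
The points at distance exactly r from the centre are (3, -1), (-3, -5) — 2 points.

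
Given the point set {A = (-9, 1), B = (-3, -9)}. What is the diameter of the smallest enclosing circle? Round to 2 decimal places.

11.66

The smallest circle enclosing two points has them as diameter endpoints.
Centre = midpoint = (-6, -4); r² = |AB|²/4 = 136/4 = 34.
Diameter = 2r = 2√34 ≈ 11.66.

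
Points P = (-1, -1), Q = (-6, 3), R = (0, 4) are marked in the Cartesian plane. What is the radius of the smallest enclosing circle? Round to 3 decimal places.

Side lengths²: PQ² = 41, PR² = 26, QR² = 37.
Since PQ² = 41 < 37 + 26 = 63, the triangle is acute, so the smallest enclosing circle is the circumcircle.
Circumcentre = (-159/58, 113/58), r² = 19721/1682.
r = √(19721/1682) ≈ 3.424.

3.424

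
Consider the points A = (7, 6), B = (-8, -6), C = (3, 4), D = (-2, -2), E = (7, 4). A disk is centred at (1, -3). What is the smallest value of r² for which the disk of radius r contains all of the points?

117

The required radius is the distance from (1, -3) to the farthest point.
Squared distances: 117, 90, 53, 10, 85.
Maximum is 117, attained at A.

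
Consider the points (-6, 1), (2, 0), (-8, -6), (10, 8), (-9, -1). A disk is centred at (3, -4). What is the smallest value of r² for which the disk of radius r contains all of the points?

193

The required radius is the distance from (3, -4) to the farthest point.
Squared distances: 106, 17, 125, 193, 153.
Maximum is 193, attained at (10, 8).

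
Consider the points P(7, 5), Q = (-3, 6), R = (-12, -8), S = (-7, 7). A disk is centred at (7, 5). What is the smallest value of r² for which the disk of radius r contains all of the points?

The required radius is the distance from (7, 5) to the farthest point.
Squared distances: 0, 101, 530, 200.
Maximum is 530, attained at R.

530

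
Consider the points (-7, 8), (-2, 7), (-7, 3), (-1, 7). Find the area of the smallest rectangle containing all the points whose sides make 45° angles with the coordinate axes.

In coordinates u = x + y, v = x − y the rectangle is axis-aligned; the map (x,y)→(u,v) scales areas by 2.
u-values: 1, 5, -4, 6; range = 6 − (-4) = 10.
v-values: -15, -9, -10, -8; range = -8 − (-15) = 7.
Area = (10 × 7) / 2 = 35.

35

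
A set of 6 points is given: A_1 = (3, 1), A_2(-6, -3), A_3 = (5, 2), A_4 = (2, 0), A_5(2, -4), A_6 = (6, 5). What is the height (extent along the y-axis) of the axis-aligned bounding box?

max y = 5, min y = -4, so height = 9.

9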